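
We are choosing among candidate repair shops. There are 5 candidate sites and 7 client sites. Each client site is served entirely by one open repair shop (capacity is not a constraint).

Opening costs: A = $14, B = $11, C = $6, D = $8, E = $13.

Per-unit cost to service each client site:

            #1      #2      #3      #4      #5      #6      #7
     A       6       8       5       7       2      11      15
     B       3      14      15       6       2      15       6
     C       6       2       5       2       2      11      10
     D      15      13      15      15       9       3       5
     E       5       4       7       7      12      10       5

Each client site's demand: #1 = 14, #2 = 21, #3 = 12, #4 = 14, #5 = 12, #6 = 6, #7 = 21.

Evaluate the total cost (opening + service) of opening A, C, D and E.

Each client site is assigned to its cheapest site among the open ones.
{A, C, D, E}: #1→E 5·14=70, #2→C 2·21=42, #3→A 5·12=60, #4→C 2·14=28, #5→A 2·12=24, #6→D 3·6=18, #7→D 5·21=105. Service 347; fixed 41; total 388.

Total cost: 388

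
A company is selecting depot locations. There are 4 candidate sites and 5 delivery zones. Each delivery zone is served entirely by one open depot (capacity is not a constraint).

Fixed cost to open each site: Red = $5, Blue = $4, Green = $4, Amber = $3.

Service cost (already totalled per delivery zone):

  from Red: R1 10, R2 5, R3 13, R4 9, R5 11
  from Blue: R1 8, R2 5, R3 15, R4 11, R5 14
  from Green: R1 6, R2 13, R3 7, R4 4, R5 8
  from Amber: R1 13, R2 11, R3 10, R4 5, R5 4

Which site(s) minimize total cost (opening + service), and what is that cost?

Open Blue, Green and Amber; minimum total cost 37.

For any fixed open set, each delivery zone goes to its cheapest open site; total = fixed + service.
{Blue, Green, Amber}: R1→Green 6, R2→Blue 5, R3→Green 7, R4→Green 4, R5→Amber 4. Service 26; fixed 11; total 37.
{Red, Green, Amber}: service 26 + fixed 12 = 38
{Blue, Green}: service 30 + fixed 8 = 38
{Red, Blue, Green, Amber}: service 26 + fixed 16 = 42
(All 15 nonempty subsets were checked; Blue, Green and Amber is lowest.)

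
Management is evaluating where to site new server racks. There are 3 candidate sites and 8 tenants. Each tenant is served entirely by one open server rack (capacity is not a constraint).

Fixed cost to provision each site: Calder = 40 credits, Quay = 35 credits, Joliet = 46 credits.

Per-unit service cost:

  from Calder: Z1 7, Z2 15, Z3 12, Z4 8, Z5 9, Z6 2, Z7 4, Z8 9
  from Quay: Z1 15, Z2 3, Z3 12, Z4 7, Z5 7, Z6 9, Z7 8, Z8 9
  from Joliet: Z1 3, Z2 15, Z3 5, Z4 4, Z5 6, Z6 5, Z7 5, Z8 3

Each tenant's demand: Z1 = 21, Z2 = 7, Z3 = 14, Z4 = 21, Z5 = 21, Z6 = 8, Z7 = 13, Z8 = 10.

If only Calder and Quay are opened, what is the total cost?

Each tenant is assigned to its cheapest site among the open ones.
{Calder, Quay}: Z1→Calder 7·21=147, Z2→Quay 3·7=21, Z3→Calder 12·14=168, Z4→Quay 7·21=147, Z5→Quay 7·21=147, Z6→Calder 2·8=16, Z7→Calder 4·13=52, Z8→Calder 9·10=90. Service 788; fixed 75; total 863.

Total cost: 863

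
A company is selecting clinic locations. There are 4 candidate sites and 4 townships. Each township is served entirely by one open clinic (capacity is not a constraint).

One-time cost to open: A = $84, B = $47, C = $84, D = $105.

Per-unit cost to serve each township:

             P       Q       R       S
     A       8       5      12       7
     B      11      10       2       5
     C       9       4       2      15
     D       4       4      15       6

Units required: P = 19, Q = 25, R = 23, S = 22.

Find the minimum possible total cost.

For any fixed open set, each township goes to its cheapest open site; total = fixed + service.
{B, D}: P→D 4·19=76, Q→D 4·25=100, R→B 2·23=46, S→B 5·22=110. Service 332; fixed 152; total 484.
{C, D}: P→D 4·19=76, Q→C 4·25=100, R→C 2·23=46, S→D 6·22=132. Service 354; fixed 189; total 543.
{B, C}: service 427 + fixed 131 = 558
{A, B, C, D}: service 332 + fixed 320 = 652
No other subset beats 484.

Minimum total cost: 484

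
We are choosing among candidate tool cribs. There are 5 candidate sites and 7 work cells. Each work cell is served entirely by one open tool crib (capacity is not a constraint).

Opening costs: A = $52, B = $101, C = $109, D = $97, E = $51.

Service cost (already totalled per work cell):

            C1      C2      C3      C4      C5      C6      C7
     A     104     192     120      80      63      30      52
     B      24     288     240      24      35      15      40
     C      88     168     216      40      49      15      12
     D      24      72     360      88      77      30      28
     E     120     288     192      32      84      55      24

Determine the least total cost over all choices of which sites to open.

Minimum total cost: 565

For any fixed open set, each work cell goes to its cheapest open site; total = fixed + service.
{A, D, E}: C1→D 24, C2→D 72, C3→A 120, C4→E 32, C5→A 63, C6→A 30, C7→E 24. Service 365; fixed 200; total 565.
{A, D}: service 417 + fixed 149 = 566
{A, B, D}: C1→B 24, C2→D 72, C3→A 120, C4→B 24, C5→B 35, C6→B 15, C7→D 28. Service 318; fixed 250; total 568.
{A, B, C, D, E}: service 302 + fixed 410 = 712
No other subset beats 565.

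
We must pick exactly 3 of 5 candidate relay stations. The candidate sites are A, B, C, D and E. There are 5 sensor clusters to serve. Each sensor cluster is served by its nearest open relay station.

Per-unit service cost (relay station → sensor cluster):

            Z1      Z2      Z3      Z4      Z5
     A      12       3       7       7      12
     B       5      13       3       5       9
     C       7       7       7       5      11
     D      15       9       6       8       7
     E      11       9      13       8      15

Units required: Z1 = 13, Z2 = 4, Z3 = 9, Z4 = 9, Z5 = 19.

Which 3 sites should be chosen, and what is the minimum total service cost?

With exactly 3 open, each sensor cluster uses its cheapest among the chosen.
{A, B, D}: Z1→B 5·13=65, Z2→A 3·4=12, Z3→B 3·9=27, Z4→B 5·9=45, Z5→D 7·19=133. Service cost 282.
{B, C, D}: service cost 298
{B, D, E}: service cost 306
Among all 10 size-3 choices, {A, B, D} is lowest.

Choose A, B and D; total service cost 282.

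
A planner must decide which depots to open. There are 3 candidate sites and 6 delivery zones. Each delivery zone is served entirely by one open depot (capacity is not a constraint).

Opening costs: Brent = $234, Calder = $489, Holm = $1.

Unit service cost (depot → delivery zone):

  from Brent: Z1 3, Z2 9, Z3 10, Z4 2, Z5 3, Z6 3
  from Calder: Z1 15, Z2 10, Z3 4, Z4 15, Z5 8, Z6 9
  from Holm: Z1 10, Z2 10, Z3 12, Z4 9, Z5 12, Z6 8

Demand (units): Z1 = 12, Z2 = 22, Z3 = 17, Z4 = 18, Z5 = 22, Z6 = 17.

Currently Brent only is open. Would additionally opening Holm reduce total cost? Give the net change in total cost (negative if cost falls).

Current service cost with {Brent}: 557.
Adding Holm: each delivery zone re-picks its cheapest; new service cost 557, saving 0.
Extra fixed cost: 1. Net change = 1 − 0 = 1.
(Totals: 791 → 792.)

No — net change +1 (cost rises by 1).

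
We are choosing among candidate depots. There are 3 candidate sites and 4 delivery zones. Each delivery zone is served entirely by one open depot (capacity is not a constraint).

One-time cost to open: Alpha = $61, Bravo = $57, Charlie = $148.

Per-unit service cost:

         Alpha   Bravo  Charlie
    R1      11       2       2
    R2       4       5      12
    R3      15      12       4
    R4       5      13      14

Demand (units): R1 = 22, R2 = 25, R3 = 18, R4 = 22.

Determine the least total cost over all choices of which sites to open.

For any fixed open set, each delivery zone goes to its cheapest open site; total = fixed + service.
{Alpha, Charlie}: R1→Charlie 2·22=44, R2→Alpha 4·25=100, R3→Charlie 4·18=72, R4→Alpha 5·22=110. Service 326; fixed 209; total 535.
{Alpha, Bravo}: R1→Bravo 2·22=44, R2→Alpha 4·25=100, R3→Bravo 12·18=216, R4→Alpha 5·22=110. Service 470; fixed 118; total 588.
{Alpha, Bravo, Charlie}: R1→Bravo 2·22=44, R2→Alpha 4·25=100, R3→Charlie 4·18=72, R4→Alpha 5·22=110. Service 326; fixed 266; total 592.
{Bravo}: service 671 + fixed 57 = 728
No other subset beats 535.

Minimum total cost: 535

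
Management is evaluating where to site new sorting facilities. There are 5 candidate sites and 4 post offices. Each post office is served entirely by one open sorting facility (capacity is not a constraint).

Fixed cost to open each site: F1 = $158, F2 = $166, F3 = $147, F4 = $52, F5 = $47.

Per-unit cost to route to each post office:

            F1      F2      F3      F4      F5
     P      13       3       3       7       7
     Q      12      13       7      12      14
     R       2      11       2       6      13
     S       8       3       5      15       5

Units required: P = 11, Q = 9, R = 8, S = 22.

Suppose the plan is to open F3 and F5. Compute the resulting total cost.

Each post office is assigned to its cheapest site among the open ones.
{F3, F5}: P→F3 3·11=33, Q→F3 7·9=63, R→F3 2·8=16, S→F3 5·22=110. Service 222; fixed 194; total 416.

Total cost: 416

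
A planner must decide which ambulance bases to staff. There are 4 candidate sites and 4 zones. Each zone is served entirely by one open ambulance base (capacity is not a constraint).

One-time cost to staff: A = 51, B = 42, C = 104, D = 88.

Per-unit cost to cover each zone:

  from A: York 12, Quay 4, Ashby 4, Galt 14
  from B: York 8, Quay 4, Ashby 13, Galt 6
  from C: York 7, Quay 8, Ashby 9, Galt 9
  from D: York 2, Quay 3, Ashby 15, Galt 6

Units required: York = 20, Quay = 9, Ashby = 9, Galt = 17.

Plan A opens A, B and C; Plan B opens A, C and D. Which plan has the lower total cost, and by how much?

Plan A: {A, B, C}: York→C 7·20=140, Quay→A 4·9=36, Ashby→A 4·9=36, Galt→B 6·17=102. Service 314; fixed 197; total 511.
Plan B: {A, C, D}: York→D 2·20=40, Quay→D 3·9=27, Ashby→A 4·9=36, Galt→D 6·17=102. Service 205; fixed 243; total 448.
Difference: |511 − 448| = 63.

Plan B is cheaper by 63.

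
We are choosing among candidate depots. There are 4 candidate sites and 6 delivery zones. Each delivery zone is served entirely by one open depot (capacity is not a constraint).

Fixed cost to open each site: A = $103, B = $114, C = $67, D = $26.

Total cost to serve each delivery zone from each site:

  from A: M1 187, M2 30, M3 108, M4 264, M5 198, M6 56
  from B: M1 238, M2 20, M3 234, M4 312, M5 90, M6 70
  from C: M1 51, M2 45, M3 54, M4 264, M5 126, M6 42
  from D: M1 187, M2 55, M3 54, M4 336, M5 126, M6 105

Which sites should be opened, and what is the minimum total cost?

Open C only; minimum total cost 649.

For any fixed open set, each delivery zone goes to its cheapest open site; total = fixed + service.
{C}: M1→C 51, M2→C 45, M3→C 54, M4→C 264, M5→C 126, M6→C 42. Service 582; fixed 67; total 649.
{C, D}: service 582 + fixed 93 = 675
{B, C}: M1→C 51, M2→B 20, M3→C 54, M4→C 264, M5→B 90, M6→C 42. Service 521; fixed 181; total 702.
{A, B, C, D}: M1→C 51, M2→B 20, M3→C 54, M4→A 264, M5→B 90, M6→C 42. Service 521; fixed 310; total 831.
No other subset beats 649.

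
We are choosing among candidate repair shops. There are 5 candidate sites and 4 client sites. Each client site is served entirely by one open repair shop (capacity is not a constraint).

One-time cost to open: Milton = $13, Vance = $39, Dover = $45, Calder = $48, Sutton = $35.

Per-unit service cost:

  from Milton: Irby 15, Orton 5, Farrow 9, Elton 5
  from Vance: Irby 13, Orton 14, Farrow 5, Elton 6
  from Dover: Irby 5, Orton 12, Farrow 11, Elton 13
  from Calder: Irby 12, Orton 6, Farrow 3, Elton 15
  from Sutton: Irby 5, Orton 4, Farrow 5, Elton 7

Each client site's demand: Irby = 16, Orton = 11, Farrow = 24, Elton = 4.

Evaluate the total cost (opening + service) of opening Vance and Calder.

Each client site is assigned to its cheapest site among the open ones.
{Vance, Calder}: Irby→Calder 12·16=192, Orton→Calder 6·11=66, Farrow→Calder 3·24=72, Elton→Vance 6·4=24. Service 354; fixed 87; total 441.

Total cost: 441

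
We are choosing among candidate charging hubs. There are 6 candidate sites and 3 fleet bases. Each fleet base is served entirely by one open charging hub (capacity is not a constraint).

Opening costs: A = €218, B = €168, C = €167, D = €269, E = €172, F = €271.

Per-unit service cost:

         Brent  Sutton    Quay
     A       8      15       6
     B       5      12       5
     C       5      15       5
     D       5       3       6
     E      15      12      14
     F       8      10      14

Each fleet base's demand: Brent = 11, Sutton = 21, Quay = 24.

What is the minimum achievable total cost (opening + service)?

For any fixed open set, each fleet base goes to its cheapest open site; total = fixed + service.
{D}: Brent→D 5·11=55, Sutton→D 3·21=63, Quay→D 6·24=144. Service 262; fixed 269; total 531.
{B}: service 427 + fixed 168 = 595
{C}: service 490 + fixed 167 = 657
{A, B, C, D, E, F}: service 238 + fixed 1265 = 1503
No other subset beats 531.

Minimum total cost: 531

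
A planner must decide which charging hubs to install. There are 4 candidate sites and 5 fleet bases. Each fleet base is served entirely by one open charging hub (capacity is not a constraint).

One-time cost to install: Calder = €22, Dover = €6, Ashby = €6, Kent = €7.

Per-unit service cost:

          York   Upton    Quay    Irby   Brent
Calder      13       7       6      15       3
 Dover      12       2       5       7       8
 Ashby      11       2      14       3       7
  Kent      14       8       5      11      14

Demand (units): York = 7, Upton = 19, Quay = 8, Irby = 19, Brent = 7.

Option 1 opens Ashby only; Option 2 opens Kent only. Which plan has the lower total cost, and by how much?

Option 1 is cheaper by 265.

Option 1: {Ashby}: York→Ashby 11·7=77, Upton→Ashby 2·19=38, Quay→Ashby 14·8=112, Irby→Ashby 3·19=57, Brent→Ashby 7·7=49. Service 333; fixed 6; total 339.
Option 2: {Kent}: York→Kent 14·7=98, Upton→Kent 8·19=152, Quay→Kent 5·8=40, Irby→Kent 11·19=209, Brent→Kent 14·7=98. Service 597; fixed 7; total 604.
Difference: |339 − 604| = 265.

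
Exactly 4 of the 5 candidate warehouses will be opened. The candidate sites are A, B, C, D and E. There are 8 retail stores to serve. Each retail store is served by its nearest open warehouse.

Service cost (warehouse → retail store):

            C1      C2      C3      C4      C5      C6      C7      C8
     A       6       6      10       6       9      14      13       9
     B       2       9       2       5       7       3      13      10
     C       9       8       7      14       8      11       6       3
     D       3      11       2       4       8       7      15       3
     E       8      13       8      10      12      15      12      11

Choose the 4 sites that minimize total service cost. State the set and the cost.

Choose A, B, C and D; total service cost 33.

With exactly 4 open, each retail store uses its cheapest among the chosen.
{A, B, C, D}: C1→B 2, C2→A 6, C3→B 2, C4→D 4, C5→B 7, C6→B 3, C7→C 6, C8→C 3. Service cost 33.
{A, B, C, E}: service cost 34
{B, C, D, E}: service cost 35
Among all 5 size-4 choices, {A, B, C, D} is lowest.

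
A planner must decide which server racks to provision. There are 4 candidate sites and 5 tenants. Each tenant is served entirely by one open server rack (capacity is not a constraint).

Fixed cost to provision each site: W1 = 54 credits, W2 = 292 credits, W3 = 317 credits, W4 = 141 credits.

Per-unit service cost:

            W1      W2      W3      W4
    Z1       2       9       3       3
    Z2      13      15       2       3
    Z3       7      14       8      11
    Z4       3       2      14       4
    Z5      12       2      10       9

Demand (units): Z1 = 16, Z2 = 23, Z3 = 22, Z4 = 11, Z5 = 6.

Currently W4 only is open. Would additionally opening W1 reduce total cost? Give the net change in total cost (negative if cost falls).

Current service cost with {W4}: 457.
Adding W1: each tenant re-picks its cheapest; new service cost 342, saving 115.
Extra fixed cost: 54. Net change = 54 − 115 = -61.
(Totals: 598 → 537.)

Yes — net change −61 (cost falls by 61).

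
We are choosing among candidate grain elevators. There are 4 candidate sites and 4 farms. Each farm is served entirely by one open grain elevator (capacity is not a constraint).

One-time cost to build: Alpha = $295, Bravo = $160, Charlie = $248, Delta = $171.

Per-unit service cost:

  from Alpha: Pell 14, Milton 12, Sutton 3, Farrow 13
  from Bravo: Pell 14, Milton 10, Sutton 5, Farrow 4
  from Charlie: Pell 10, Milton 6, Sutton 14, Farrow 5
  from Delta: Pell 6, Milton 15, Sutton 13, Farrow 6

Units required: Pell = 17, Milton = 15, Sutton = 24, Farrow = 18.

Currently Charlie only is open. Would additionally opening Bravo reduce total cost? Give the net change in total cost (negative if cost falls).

Yes — net change −74 (cost falls by 74).

Current service cost with {Charlie}: 686.
Adding Bravo: each farm re-picks its cheapest; new service cost 452, saving 234.
Extra fixed cost: 160. Net change = 160 − 234 = -74.
(Totals: 934 → 860.)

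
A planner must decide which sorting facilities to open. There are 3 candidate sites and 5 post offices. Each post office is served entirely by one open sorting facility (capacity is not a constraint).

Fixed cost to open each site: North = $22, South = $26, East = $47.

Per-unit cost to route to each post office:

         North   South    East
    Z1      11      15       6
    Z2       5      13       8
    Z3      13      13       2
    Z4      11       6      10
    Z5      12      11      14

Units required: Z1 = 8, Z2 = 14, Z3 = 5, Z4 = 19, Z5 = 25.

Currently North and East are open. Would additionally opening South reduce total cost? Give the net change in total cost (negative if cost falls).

Yes — net change −75 (cost falls by 75).

Current service cost with {North, East}: 618.
Adding South: each post office re-picks its cheapest; new service cost 517, saving 101.
Extra fixed cost: 26. Net change = 26 − 101 = -75.
(Totals: 687 → 612.)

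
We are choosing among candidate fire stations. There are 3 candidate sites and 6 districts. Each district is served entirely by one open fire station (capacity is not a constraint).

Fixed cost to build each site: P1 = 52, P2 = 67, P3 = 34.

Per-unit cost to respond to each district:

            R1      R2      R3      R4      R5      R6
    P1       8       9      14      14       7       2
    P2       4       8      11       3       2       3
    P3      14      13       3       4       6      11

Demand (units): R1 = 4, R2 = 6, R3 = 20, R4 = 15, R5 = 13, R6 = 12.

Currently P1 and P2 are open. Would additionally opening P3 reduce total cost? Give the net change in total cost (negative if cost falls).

Current service cost with {P1, P2}: 379.
Adding P3: each district re-picks its cheapest; new service cost 219, saving 160.
Extra fixed cost: 34. Net change = 34 − 160 = -126.
(Totals: 498 → 372.)

Yes — net change −126 (cost falls by 126).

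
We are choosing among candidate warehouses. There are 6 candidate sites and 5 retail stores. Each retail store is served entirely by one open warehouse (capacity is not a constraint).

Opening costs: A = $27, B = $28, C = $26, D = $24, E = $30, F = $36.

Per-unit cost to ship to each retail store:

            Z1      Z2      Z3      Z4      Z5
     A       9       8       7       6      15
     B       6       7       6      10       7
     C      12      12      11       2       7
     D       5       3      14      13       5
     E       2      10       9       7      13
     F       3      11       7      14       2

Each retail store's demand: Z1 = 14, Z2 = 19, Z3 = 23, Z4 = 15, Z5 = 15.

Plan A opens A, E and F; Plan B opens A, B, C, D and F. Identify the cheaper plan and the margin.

Plan A: {A, E, F}: Z1→E 2·14=28, Z2→A 8·19=152, Z3→A 7·23=161, Z4→A 6·15=90, Z5→F 2·15=30. Service 461; fixed 93; total 554.
Plan B: {A, B, C, D, F}: Z1→F 3·14=42, Z2→D 3·19=57, Z3→B 6·23=138, Z4→C 2·15=30, Z5→F 2·15=30. Service 297; fixed 141; total 438.
Difference: |554 − 438| = 116.

Plan B is cheaper by 116.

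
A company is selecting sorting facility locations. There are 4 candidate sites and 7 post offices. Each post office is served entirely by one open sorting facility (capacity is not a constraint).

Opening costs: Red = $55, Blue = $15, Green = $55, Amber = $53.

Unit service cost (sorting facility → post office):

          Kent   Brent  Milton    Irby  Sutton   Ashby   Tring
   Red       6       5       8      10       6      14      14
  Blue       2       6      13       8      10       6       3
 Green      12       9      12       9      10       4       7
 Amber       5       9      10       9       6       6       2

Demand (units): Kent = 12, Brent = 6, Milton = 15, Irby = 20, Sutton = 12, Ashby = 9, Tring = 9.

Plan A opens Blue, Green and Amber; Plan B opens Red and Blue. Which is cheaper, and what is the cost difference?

Plan A: {Blue, Green, Amber}: Kent→Blue 2·12=24, Brent→Blue 6·6=36, Milton→Amber 10·15=150, Irby→Blue 8·20=160, Sutton→Amber 6·12=72, Ashby→Green 4·9=36, Tring→Amber 2·9=18. Service 496; fixed 123; total 619.
Plan B: {Red, Blue}: Kent→Blue 2·12=24, Brent→Red 5·6=30, Milton→Red 8·15=120, Irby→Blue 8·20=160, Sutton→Red 6·12=72, Ashby→Blue 6·9=54, Tring→Blue 3·9=27. Service 487; fixed 70; total 557.
Difference: |619 − 557| = 62.

Plan B is cheaper by 62.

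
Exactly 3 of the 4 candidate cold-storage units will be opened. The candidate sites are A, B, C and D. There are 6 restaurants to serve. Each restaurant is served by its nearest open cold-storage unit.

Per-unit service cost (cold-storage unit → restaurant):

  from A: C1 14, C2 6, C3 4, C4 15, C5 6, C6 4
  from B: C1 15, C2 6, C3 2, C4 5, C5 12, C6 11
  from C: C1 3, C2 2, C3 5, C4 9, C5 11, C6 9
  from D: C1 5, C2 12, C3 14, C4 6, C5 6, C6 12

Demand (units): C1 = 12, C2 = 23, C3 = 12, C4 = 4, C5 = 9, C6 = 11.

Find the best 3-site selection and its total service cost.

With exactly 3 open, each restaurant uses its cheapest among the chosen.
{A, B, C}: C1→C 3·12=36, C2→C 2·23=46, C3→B 2·12=24, C4→B 5·4=20, C5→A 6·9=54, C6→A 4·11=44. Service cost 224.
{A, C, D}: service cost 252
{B, C, D}: service cost 279
Among all 4 size-3 choices, {A, B, C} is lowest.

Choose A, B and C; total service cost 224.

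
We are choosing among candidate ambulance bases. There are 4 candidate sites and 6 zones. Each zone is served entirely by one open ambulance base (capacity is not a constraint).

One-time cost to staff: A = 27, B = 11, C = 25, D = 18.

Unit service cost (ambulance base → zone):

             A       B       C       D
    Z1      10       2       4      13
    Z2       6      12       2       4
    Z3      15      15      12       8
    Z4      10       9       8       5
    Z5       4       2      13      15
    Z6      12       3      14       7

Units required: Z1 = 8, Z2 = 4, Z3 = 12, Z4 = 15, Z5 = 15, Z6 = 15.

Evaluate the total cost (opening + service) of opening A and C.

Each zone is assigned to its cheapest site among the open ones.
{A, C}: Z1→C 4·8=32, Z2→C 2·4=8, Z3→C 12·12=144, Z4→C 8·15=120, Z5→A 4·15=60, Z6→A 12·15=180. Service 544; fixed 52; total 596.

Total cost: 596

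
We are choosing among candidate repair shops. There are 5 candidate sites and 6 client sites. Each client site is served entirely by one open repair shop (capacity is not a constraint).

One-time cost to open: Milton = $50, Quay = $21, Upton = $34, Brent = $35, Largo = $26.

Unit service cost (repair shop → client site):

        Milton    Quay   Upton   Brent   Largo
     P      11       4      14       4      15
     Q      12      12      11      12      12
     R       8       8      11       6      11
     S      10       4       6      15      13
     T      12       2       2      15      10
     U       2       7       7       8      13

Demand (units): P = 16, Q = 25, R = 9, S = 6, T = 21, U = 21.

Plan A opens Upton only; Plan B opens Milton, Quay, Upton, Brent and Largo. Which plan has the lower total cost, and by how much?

Plan A: {Upton}: P→Upton 14·16=224, Q→Upton 11·25=275, R→Upton 11·9=99, S→Upton 6·6=36, T→Upton 2·21=42, U→Upton 7·21=147. Service 823; fixed 34; total 857.
Plan B: {Milton, Quay, Upton, Brent, Largo}: P→Quay 4·16=64, Q→Upton 11·25=275, R→Brent 6·9=54, S→Quay 4·6=24, T→Quay 2·21=42, U→Milton 2·21=42. Service 501; fixed 166; total 667.
Difference: |857 − 667| = 190.

Plan B is cheaper by 190.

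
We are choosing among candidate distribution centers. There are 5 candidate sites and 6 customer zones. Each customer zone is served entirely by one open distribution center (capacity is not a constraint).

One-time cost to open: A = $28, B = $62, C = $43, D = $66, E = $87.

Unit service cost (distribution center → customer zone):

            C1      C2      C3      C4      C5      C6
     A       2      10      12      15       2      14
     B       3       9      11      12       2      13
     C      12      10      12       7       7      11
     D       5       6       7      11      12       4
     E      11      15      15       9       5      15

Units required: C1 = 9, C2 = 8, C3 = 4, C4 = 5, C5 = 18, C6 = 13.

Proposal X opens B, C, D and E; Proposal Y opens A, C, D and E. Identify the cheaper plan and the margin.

Proposal Y is cheaper by 43.

Proposal X: {B, C, D, E}: C1→B 3·9=27, C2→D 6·8=48, C3→D 7·4=28, C4→C 7·5=35, C5→B 2·18=36, C6→D 4·13=52. Service 226; fixed 258; total 484.
Proposal Y: {A, C, D, E}: C1→A 2·9=18, C2→D 6·8=48, C3→D 7·4=28, C4→C 7·5=35, C5→A 2·18=36, C6→D 4·13=52. Service 217; fixed 224; total 441.
Difference: |484 − 441| = 43.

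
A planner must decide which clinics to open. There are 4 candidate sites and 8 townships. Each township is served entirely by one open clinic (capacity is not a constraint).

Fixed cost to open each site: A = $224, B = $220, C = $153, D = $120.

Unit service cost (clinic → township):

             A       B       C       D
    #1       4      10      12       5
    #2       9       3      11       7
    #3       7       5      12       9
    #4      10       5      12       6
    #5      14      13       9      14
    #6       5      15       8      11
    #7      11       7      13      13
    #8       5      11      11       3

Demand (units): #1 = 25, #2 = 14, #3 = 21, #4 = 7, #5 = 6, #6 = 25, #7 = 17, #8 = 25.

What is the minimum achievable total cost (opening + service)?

For any fixed open set, each township goes to its cheapest open site; total = fixed + service.
{A, B}: #1→A 4·25=100, #2→B 3·14=42, #3→B 5·21=105, #4→B 5·7=35, #5→B 13·6=78, #6→A 5·25=125, #7→B 7·17=119, #8→A 5·25=125. Service 729; fixed 444; total 1173.
{A}: service 964 + fixed 224 = 1188
{B, D}: #1→D 5·25=125, #2→B 3·14=42, #3→B 5·21=105, #4→B 5·7=35, #5→B 13·6=78, #6→D 11·25=275, #7→B 7·17=119, #8→D 3·25=75. Service 854; fixed 340; total 1194.
{A, B, C, D}: service 655 + fixed 717 = 1372
No other subset beats 1173.

Minimum total cost: 1173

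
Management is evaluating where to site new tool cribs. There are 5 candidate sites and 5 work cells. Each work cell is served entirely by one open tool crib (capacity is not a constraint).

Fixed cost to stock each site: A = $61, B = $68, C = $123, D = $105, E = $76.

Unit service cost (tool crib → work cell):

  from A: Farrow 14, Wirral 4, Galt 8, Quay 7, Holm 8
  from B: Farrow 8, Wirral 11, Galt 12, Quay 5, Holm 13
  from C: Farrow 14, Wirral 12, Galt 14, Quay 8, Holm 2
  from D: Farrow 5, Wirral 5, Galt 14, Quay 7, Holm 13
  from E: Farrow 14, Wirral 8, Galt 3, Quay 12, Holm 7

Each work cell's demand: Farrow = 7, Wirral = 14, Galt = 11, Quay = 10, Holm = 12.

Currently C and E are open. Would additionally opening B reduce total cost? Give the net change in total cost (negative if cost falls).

Current service cost with {C, E}: 347.
Adding B: each work cell re-picks its cheapest; new service cost 275, saving 72.
Extra fixed cost: 68. Net change = 68 − 72 = -4.
(Totals: 546 → 542.)

Yes — net change −4 (cost falls by 4).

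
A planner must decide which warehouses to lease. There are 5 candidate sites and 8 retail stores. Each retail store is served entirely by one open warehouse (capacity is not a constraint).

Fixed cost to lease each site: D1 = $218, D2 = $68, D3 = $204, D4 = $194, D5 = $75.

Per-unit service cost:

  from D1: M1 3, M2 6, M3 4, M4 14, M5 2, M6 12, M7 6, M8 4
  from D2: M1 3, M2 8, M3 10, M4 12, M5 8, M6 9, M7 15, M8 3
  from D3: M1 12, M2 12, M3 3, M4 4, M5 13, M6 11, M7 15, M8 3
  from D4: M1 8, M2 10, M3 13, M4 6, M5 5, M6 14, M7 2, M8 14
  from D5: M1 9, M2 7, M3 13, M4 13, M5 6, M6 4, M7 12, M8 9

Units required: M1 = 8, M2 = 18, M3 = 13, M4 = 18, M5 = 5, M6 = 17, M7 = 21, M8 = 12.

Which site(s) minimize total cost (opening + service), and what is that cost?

Open D2, D4 and D5; minimum total cost 896.

For any fixed open set, each retail store goes to its cheapest open site; total = fixed + service.
{D2, D4, D5}: M1→D2 3·8=24, M2→D5 7·18=126, M3→D2 10·13=130, M4→D4 6·18=108, M5→D4 5·5=25, M6→D5 4·17=68, M7→D4 2·21=42, M8→D2 3·12=36. Service 559; fixed 337; total 896.
{D2, D4}: service 662 + fixed 262 = 924
{D3, D4, D5}: service 472 + fixed 473 = 945
{D1, D2, D3, D4, D5}: service 399 + fixed 759 = 1158
No other subset beats 896.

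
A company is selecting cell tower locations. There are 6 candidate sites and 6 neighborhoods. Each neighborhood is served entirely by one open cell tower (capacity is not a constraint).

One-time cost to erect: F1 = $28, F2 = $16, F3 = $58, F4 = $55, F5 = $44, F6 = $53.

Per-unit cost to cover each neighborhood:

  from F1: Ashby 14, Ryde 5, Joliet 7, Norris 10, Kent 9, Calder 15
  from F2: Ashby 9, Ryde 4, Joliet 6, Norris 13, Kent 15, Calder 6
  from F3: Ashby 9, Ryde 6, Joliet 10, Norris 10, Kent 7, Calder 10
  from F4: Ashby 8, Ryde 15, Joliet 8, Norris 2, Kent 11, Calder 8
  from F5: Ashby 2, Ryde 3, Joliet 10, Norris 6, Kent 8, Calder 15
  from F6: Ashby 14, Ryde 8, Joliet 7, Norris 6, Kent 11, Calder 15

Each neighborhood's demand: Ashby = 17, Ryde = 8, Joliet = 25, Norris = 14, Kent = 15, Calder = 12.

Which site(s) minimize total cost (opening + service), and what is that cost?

Open F2, F4 and F5; minimum total cost 543.

For any fixed open set, each neighborhood goes to its cheapest open site; total = fixed + service.
{F2, F4, F5}: Ashby→F5 2·17=34, Ryde→F5 3·8=24, Joliet→F2 6·25=150, Norris→F4 2·14=28, Kent→F5 8·15=120, Calder→F2 6·12=72. Service 428; fixed 115; total 543.
{F2, F5}: Ashby→F5 2·17=34, Ryde→F5 3·8=24, Joliet→F2 6·25=150, Norris→F5 6·14=84, Kent→F5 8·15=120, Calder→F2 6·12=72. Service 484; fixed 60; total 544.
{F1, F2, F4, F5}: Ashby→F5 2·17=34, Ryde→F5 3·8=24, Joliet→F2 6·25=150, Norris→F4 2·14=28, Kent→F5 8·15=120, Calder→F2 6·12=72. Service 428; fixed 143; total 571.
{F1, F2, F3, F4, F5, F6}: service 413 + fixed 254 = 667
No other subset beats 543.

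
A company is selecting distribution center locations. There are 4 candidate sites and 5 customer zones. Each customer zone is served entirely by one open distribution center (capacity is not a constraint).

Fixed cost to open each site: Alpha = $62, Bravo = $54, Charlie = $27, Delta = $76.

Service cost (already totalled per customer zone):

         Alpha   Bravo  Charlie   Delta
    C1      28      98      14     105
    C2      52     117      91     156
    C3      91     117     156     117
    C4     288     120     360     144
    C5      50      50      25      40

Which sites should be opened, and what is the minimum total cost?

For any fixed open set, each customer zone goes to its cheapest open site; total = fixed + service.
{Alpha, Bravo, Charlie}: C1→Charlie 14, C2→Alpha 52, C3→Alpha 91, C4→Bravo 120, C5→Charlie 25. Service 302; fixed 143; total 445.
{Bravo, Charlie}: C1→Charlie 14, C2→Charlie 91, C3→Bravo 117, C4→Bravo 120, C5→Charlie 25. Service 367; fixed 81; total 448.
{Alpha, Bravo}: C1→Alpha 28, C2→Alpha 52, C3→Alpha 91, C4→Bravo 120, C5→Alpha 50. Service 341; fixed 116; total 457.
{Alpha, Bravo, Charlie, Delta}: service 302 + fixed 219 = 521
(All 15 nonempty subsets were checked; Alpha, Bravo and Charlie is lowest.)

Open Alpha, Bravo and Charlie; minimum total cost 445.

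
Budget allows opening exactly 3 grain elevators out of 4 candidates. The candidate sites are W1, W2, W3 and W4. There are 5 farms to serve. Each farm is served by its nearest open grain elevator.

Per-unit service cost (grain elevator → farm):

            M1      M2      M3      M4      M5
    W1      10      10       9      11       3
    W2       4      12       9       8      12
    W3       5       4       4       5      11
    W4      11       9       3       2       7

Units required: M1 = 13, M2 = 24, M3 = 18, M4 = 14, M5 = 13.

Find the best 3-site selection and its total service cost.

With exactly 3 open, each farm uses its cheapest among the chosen.
{W1, W3, W4}: M1→W3 5·13=65, M2→W3 4·24=96, M3→W4 3·18=54, M4→W4 2·14=28, M5→W1 3·13=39. Service cost 282.
{W2, W3, W4}: service cost 321
{W1, W2, W3}: service cost 329
Among all 4 size-3 choices, {W1, W3, W4} is lowest.

Choose W1, W3 and W4; total service cost 282.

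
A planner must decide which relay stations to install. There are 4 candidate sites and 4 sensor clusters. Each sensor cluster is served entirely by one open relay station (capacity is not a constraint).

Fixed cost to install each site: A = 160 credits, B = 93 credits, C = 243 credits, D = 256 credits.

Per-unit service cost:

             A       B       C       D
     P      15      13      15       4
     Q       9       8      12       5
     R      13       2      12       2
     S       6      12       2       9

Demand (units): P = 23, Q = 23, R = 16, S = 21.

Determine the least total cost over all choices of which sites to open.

Minimum total cost: 684

For any fixed open set, each sensor cluster goes to its cheapest open site; total = fixed + service.
{D}: P→D 4·23=92, Q→D 5·23=115, R→D 2·16=32, S→D 9·21=189. Service 428; fixed 256; total 684.
{B, D}: service 428 + fixed 349 = 777
{C, D}: service 281 + fixed 499 = 780
{A, B, C, D}: service 281 + fixed 752 = 1033
(All 15 nonempty subsets were checked; D only is lowest.)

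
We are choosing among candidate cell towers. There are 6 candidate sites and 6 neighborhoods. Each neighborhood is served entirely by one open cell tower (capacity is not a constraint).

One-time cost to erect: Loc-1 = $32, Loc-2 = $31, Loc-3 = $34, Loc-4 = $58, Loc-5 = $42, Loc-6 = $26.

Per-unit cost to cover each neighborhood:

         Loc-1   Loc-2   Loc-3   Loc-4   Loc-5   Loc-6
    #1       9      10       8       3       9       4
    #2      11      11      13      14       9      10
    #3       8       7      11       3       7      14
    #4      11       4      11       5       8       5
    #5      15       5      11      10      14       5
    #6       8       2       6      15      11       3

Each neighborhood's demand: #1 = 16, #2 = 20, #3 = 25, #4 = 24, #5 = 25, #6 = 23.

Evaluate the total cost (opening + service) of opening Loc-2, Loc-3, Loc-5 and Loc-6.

Each neighborhood is assigned to its cheapest site among the open ones.
{Loc-2, Loc-3, Loc-5, Loc-6}: #1→Loc-6 4·16=64, #2→Loc-5 9·20=180, #3→Loc-2 7·25=175, #4→Loc-2 4·24=96, #5→Loc-2 5·25=125, #6→Loc-2 2·23=46. Service 686; fixed 133; total 819.

Total cost: 819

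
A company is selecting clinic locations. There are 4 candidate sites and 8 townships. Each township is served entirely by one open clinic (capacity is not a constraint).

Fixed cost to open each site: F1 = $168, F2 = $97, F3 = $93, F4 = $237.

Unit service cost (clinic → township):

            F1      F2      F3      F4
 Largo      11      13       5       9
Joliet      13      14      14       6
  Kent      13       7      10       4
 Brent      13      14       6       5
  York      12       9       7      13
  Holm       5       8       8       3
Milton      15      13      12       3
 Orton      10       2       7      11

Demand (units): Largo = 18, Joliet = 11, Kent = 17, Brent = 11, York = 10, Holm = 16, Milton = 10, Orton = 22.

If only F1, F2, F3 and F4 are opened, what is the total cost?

Total cost: 1066

Each township is assigned to its cheapest site among the open ones.
{F1, F2, F3, F4}: Largo→F3 5·18=90, Joliet→F4 6·11=66, Kent→F4 4·17=68, Brent→F4 5·11=55, York→F3 7·10=70, Holm→F4 3·16=48, Milton→F4 3·10=30, Orton→F2 2·22=44. Service 471; fixed 595; total 1066.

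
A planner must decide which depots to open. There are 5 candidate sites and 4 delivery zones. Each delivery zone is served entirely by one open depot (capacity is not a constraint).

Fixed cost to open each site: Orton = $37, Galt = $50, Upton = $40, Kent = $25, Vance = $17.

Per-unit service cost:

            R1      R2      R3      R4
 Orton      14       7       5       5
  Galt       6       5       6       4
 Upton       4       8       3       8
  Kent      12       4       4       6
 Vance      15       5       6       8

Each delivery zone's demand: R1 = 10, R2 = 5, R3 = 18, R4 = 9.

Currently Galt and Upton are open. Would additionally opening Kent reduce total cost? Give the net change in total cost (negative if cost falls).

No — net change +20 (cost rises by 20).

Current service cost with {Galt, Upton}: 155.
Adding Kent: each delivery zone re-picks its cheapest; new service cost 150, saving 5.
Extra fixed cost: 25. Net change = 25 − 5 = 20.
(Totals: 245 → 265.)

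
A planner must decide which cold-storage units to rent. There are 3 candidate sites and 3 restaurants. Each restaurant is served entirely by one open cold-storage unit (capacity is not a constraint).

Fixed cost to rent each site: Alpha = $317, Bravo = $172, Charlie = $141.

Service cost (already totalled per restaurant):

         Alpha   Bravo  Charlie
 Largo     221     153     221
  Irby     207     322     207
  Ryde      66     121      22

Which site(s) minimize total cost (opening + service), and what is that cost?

For any fixed open set, each restaurant goes to its cheapest open site; total = fixed + service.
{Charlie}: Largo→Charlie 221, Irby→Charlie 207, Ryde→Charlie 22. Service 450; fixed 141; total 591.
{Bravo, Charlie}: service 382 + fixed 313 = 695
{Bravo}: Largo→Bravo 153, Irby→Bravo 322, Ryde→Bravo 121. Service 596; fixed 172; total 768.
{Alpha, Bravo, Charlie}: Largo→Bravo 153, Irby→Alpha 207, Ryde→Charlie 22. Service 382; fixed 630; total 1012.
(All 7 nonempty subsets were checked; Charlie only is lowest.)

Open Charlie only; minimum total cost 591.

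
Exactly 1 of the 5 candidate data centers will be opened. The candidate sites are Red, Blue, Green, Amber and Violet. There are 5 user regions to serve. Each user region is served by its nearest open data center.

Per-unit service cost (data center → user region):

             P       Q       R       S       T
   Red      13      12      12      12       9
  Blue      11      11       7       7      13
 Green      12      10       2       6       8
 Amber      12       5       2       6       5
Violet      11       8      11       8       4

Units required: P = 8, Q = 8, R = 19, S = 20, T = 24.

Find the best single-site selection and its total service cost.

Choose Amber only; total service cost 414.

With exactly 1 open, each user region uses its cheapest among the chosen.
{Amber}: P→Amber 12·8=96, Q→Amber 5·8=40, R→Amber 2·19=38, S→Amber 6·20=120, T→Amber 5·24=120. Service cost 414.
{Green}: service cost 526
{Violet}: service cost 617
Among all 5 size-1 choices, {Amber} is lowest.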